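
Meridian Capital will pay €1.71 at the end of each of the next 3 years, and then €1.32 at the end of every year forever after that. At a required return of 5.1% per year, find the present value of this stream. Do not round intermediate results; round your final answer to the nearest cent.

PV of 3-year annuity: €1.71 × [1 − (1+0.051)^−3] / 0.051 = 4.64804
Perpetuity value at year 3: €1.32 / 0.051 = 25.88235
PV of perpetuity: 25.88235 / (1+0.051)^3 = 22.29439
Total PV = 4.64804 + 22.29439 = 26.94243

€26.94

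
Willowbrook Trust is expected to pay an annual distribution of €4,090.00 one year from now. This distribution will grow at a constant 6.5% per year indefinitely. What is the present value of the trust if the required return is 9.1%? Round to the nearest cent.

Growing perpetuity: P = D₁ / (r − g) = €4,090.0000 / (0.091 − 0.065) = €157,307.69

€157307.69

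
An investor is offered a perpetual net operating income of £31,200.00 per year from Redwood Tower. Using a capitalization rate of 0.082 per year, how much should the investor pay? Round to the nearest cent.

Level perpetuity: PV = C / r = £31,200.00 / 0.082 = £380,487.80

£380487.80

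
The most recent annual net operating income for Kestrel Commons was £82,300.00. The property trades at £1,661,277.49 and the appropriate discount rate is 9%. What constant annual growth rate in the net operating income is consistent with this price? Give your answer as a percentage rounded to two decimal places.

P = D₀(1+g)/(r−g) ⇒ P(r−g) = D₀(1+g) ⇒ g(P+D₀) = P·r − D₀
g = (P·r − D₀)/(P + D₀) = (£1,661,277.49×0.09 − £82,300.00) / (£1,661,277.49 + £82,300.00) = 0.038550

3.86%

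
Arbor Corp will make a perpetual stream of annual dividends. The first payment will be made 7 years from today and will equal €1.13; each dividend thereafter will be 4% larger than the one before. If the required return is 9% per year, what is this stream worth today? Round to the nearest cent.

€13.48

Value at end of year 6: C₁ / (r − g) = €1.13 / (0.09 − 0.04) = €22.6000
Discount to today: PV = €22.6000 / (1 + 0.09)^6 = €22.6000 / 1.677100 = €13.48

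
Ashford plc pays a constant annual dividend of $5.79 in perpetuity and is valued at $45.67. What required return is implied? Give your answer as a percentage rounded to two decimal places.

12.68%

P = C/r ⇒ r = C/P = $5.79/$45.67 = 0.126779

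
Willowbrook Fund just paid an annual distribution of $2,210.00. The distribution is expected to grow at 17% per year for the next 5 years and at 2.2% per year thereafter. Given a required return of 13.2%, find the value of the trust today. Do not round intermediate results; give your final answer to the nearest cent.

$36432.41

D_1 = 2585.70000
D_2 = 3025.26900
D_3 = 3539.56473
D_4 = 4141.29073
D_5 = 4845.31016
Terminal value at year 5: TV = D_5×(1+g_2)/(r−g_2) = 4951.90698/0.11 = 45017.33620
P_0 = D_1/(1+r)^1 + D_2/(1+r)^2 + D_3/(1+r)^3 + D_4/(1+r)^4 + D_5/(1+r)^5 + TV/(1+r)^5
    = 2284.18728 + 2360.86494 + 2440.11659 + 2522.02864 + 2606.69037 + 24218.52329 = 36432.41112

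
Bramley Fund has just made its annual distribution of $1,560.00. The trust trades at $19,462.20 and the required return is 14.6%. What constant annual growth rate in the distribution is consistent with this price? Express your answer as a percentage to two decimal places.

P = D₀(1+g)/(r−g) ⇒ P(r−g) = D₀(1+g) ⇒ g(P+D₀) = P·r − D₀
g = (P·r − D₀)/(P + D₀) = ($19,462.20×0.146 − $1,560.00) / ($19,462.20 + $1,560.00) = 0.060958

6.10%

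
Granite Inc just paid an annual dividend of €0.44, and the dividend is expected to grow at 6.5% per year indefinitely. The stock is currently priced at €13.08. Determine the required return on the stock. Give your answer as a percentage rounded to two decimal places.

D₁ = €0.44 × 1.065 = €0.4686
P = D₁/(r − g) ⇒ r = D₁/P + g = €0.4686/€13.08 + 0.065 = 0.035826 + 0.065 = 0.100826

10.08%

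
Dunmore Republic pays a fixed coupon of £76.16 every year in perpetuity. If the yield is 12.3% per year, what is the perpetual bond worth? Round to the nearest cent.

£619.19

Level perpetuity: PV = C / r = £76.16 / 0.123 = £619.19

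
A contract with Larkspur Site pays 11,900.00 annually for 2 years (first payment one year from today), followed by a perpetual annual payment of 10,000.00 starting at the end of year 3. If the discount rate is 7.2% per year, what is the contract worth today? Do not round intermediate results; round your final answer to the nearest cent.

142314.62

PV of 2-year annuity: 11,900.00 × [1 − (1+0.072)^−2] / 0.072 = 21455.92003
Perpetuity value at year 2: 10,000.00 / 0.072 = 138888.88889
PV of perpetuity: 138888.88889 / (1+0.072)^2 = 120858.70399
Total PV = 21455.92003 + 120858.70399 = 142314.62402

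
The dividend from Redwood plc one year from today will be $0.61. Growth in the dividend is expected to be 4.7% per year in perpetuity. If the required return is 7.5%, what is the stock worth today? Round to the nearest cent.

$21.79

Growing perpetuity: P = D₁ / (r − g) = $0.6100 / (0.075 − 0.047) = $21.79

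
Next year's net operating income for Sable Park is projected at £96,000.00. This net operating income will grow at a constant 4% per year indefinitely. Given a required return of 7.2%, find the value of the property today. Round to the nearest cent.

Growing perpetuity: P = D₁ / (r − g) = £96,000.0000 / (0.072 − 0.04) = £3,000,000.00

£3000000.00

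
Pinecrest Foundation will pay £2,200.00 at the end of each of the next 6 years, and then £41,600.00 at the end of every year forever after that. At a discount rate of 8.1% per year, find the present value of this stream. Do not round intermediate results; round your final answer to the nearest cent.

£331990.03

PV of 6-year annuity: £2,200.00 × [1 − (1+0.081)^−6] / 0.081 = 10139.55550
Perpetuity value at year 6: £41,600.00 / 0.081 = 513580.24691
PV of perpetuity: 513580.24691 / (1+0.081)^6 = 321850.47027
Total PV = 10139.55550 + 321850.47027 = 331990.02576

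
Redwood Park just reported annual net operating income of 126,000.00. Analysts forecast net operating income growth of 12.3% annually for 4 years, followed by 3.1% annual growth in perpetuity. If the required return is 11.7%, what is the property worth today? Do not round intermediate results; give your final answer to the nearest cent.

2054057.45

D_1 = 141498.00000
D_2 = 158902.25400
D_3 = 178447.23124
D_4 = 200396.24068
Terminal value at year 4: TV = D_4×(1+g_2)/(r−g_2) = 206608.52415/0.086 = 2402424.69937
P_0 = D_1/(1+r)^1 + D_2/(1+r)^2 + D_3/(1+r)^3 + D_4/(1+r)^4 + TV/(1+r)^4
    = 126676.81289 + 127357.26130 + 128041.36477 + 128729.14291 + 1543252.86446 = 2054057.44633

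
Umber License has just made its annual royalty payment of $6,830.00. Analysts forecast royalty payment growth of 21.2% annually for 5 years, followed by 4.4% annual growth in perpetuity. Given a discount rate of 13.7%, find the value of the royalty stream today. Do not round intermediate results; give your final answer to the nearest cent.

D_1 = 8277.96000
D_2 = 10032.88752
D_3 = 12159.85967
D_4 = 14737.74993
D_5 = 17862.15291
Terminal value at year 5: TV = D_5×(1+g_2)/(r−g_2) = 18648.08764/0.093 = 200517.07137
P_0 = D_1/(1+r)^1 + D_2/(1+r)^2 + D_3/(1+r)^3 + D_4/(1+r)^4 + D_5/(1+r)^5 + TV/(1+r)^5
    = 7280.52770 + 7760.77360 + 8272.69797 + 8818.39045 + 9400.07848 + 105523.46163 = 147055.92983

$147055.93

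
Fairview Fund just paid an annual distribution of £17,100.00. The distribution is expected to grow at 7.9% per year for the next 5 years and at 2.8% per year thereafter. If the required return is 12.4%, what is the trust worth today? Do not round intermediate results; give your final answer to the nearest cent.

D_1 = 18450.90000
D_2 = 19908.52110
D_3 = 21481.29427
D_4 = 23178.31651
D_5 = 25009.40352
Terminal value at year 5: TV = D_5×(1+g_2)/(r−g_2) = 25709.66682/0.096 = 267809.02934
P_0 = D_1/(1+r)^1 + D_2/(1+r)^2 + D_3/(1+r)^3 + D_4/(1+r)^4 + D_5/(1+r)^5 + TV/(1+r)^5
    = 16415.39146 + 15758.19162 + 15127.30317 + 14521.67270 + 13940.28901 + 149277.26148 = 225040.10944

£225040.11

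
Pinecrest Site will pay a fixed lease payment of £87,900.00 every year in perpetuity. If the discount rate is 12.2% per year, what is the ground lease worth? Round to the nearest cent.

£720491.80

Level perpetuity: PV = C / r = £87,900.00 / 0.122 = £720,491.80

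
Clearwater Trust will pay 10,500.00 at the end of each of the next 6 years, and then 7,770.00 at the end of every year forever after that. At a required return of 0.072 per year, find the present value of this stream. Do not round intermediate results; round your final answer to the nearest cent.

PV of 6-year annuity: 10,500.00 × [1 − (1+0.072)^−6] / 0.072 = 49741.14352
Perpetuity value at year 6: 7,770.00 / 0.072 = 107916.66667
PV of perpetuity: 107916.66667 / (1+0.072)^6 = 71108.22046
Total PV = 49741.14352 + 71108.22046 = 120849.36398

120849.36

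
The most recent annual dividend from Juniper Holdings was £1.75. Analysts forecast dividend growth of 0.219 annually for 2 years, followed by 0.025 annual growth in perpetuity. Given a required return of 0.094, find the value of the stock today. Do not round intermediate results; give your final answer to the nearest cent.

D_1 = 2.13325
D_2 = 2.60043
Terminal value at year 2: TV = D_2×(1+g_2)/(r−g_2) = 2.66544/0.069 = 38.62960
P_0 = D_1/(1+r)^1 + D_2/(1+r)^2 + TV/(1+r)^2
    = 1.94995 + 2.17276 + 32.27644 = 36.39915

£36.40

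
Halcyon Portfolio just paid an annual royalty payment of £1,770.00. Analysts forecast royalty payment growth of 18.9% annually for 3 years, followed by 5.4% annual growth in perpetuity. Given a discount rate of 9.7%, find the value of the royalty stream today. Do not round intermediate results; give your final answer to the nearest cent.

£61493.70

D_1 = 2104.53000
D_2 = 2502.28617
D_3 = 2975.21826
Terminal value at year 3: TV = D_3×(1+g_2)/(r−g_2) = 3135.88004/0.043 = 72927.44284
P_0 = D_1/(1+r)^1 + D_2/(1+r)^2 + D_3/(1+r)^3 + TV/(1+r)^3
    = 1918.44120 + 2079.33144 + 2253.71475 + 55242.21742 = 61493.70481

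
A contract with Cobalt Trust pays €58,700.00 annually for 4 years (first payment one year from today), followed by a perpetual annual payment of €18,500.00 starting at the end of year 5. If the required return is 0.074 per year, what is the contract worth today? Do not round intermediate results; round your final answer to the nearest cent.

PV of 4-year annuity: €58,700.00 × [1 − (1+0.074)^−4] / 0.074 = 197046.97126
Perpetuity value at year 4: €18,500.00 / 0.074 = 250000.00000
PV of perpetuity: 250000.00000 / (1+0.074)^4 = 187898.31400
Total PV = 197046.97126 + 187898.31400 = 384945.28526

€384945.29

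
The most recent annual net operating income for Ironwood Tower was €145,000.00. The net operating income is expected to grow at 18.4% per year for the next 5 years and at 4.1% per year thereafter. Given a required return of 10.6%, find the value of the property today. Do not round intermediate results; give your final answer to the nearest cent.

€4158637.09

D_1 = 171680.00000
D_2 = 203269.12000
D_3 = 240670.63808
D_4 = 284954.03549
D_5 = 337385.57802
Terminal value at year 5: TV = D_5×(1+g_2)/(r−g_2) = 351218.38671/0.065 = 5403359.79561
P_0 = D_1/(1+r)^1 + D_2/(1+r)^2 + D_3/(1+r)^3 + D_4/(1+r)^4 + D_5/(1+r)^5 + TV/(1+r)^5
    = 155226.03978 + 166173.26501 + 177892.53687 + 190438.30348 + 203868.85291 + 3265038.09049 = 4158637.08854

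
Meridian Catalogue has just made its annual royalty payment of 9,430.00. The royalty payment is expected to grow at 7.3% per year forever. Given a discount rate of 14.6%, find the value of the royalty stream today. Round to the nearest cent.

D₁ = D₀ × (1 + g) = 9,430.00 × 1.073 = 10,118.3900
Growing perpetuity: P = D₁ / (r − g) = 10,118.3900 / (0.146 − 0.073) = 138,608.08

138608.08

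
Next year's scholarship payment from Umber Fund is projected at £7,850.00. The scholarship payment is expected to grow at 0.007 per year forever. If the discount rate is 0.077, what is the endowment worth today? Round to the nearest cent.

£112142.86

Growing perpetuity: P = D₁ / (r − g) = £7,850.0000 / (0.077 − 0.007) = £112,142.86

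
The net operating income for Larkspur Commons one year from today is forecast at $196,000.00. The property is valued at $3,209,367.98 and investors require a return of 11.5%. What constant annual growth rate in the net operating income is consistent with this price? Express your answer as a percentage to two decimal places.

P = D₁/(r−g) ⇒ g = r − D₁/P = 0.115 − $196,000.00/$3,209,367.98 = 0.053929

5.39%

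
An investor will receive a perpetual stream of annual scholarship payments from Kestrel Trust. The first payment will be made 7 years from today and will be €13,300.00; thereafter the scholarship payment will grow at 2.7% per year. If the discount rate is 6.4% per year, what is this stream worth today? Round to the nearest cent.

€247742.29

Value at end of year 6: C₁ / (r − g) = €13,300.00 / (0.064 − 0.027) = €359,459.4595
Discount to today: PV = €359,459.4595 / (1 + 0.064)^6 = €359,459.4595 / 1.450941 = €247,742.29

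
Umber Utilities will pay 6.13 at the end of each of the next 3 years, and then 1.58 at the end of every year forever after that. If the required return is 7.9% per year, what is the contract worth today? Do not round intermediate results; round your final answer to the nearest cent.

PV of 3-year annuity: 6.13 × [1 − (1+0.079)^−3] / 0.079 = 15.82615
Perpetuity value at year 3: 1.58 / 0.079 = 20.00000
PV of perpetuity: 20.00000 / (1+0.079)^3 = 15.92083
Total PV = 15.82615 + 15.92083 = 31.74698

31.75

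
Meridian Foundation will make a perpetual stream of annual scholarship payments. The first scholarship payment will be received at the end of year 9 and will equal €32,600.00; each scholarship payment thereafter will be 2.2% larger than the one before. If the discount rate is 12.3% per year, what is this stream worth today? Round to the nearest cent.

€127602.20

Value at end of year 8: C₁ / (r − g) = €32,600.00 / (0.123 − 0.022) = €322,772.2772
Discount to today: PV = €322,772.2772 / (1 + 0.123)^8 = €322,772.2772 / 2.529520 = €127,602.20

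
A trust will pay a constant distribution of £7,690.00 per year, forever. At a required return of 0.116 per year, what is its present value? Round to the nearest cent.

£66293.10

Level perpetuity: PV = C / r = £7,690.00 / 0.116 = £66,293.10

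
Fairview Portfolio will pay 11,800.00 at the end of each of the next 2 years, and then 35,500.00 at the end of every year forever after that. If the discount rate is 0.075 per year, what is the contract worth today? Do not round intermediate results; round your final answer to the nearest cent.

430778.44

PV of 2-year annuity: 11,800.00 × [1 − (1+0.075)^−2] / 0.075 = 21187.66901
Perpetuity value at year 2: 35,500.00 / 0.075 = 473333.33333
PV of perpetuity: 473333.33333 / (1+0.075)^2 = 409590.76979
Total PV = 21187.66901 + 409590.76979 = 430778.43880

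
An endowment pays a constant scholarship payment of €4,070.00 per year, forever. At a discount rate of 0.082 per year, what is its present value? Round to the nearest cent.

€49634.15

Level perpetuity: PV = C / r = €4,070.00 / 0.082 = €49,634.15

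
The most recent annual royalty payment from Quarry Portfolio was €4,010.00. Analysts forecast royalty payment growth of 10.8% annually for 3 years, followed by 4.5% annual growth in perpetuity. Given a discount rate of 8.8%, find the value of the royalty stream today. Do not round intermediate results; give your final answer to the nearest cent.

D_1 = 4443.08000
D_2 = 4922.93264
D_3 = 5454.60937
Terminal value at year 3: TV = D_3×(1+g_2)/(r−g_2) = 5700.06679/0.043 = 132559.69271
P_0 = D_1/(1+r)^1 + D_2/(1+r)^2 + D_3/(1+r)^3 + TV/(1+r)^3
    = 4083.71324 + 4158.78149 + 4235.22968 + 102925.93066 = 115403.65507

€115403.66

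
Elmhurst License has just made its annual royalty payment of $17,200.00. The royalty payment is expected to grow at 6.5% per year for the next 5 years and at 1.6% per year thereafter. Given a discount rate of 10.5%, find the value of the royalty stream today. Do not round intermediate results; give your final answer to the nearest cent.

D_1 = 18318.00000
D_2 = 19508.67000
D_3 = 20776.73355
D_4 = 22127.22123
D_5 = 23565.49061
Terminal value at year 5: TV = D_5×(1+g_2)/(r−g_2) = 23942.53846/0.089 = 269017.28607
P_0 = D_1/(1+r)^1 + D_2/(1+r)^2 + D_3/(1+r)^3 + D_4/(1+r)^4 + D_5/(1+r)^5 + TV/(1+r)^5
    = 16577.37557 + 15977.28957 + 15398.92615 + 14841.49896 + 14304.25013 + 163293.46212 = 240392.80249

$240392.80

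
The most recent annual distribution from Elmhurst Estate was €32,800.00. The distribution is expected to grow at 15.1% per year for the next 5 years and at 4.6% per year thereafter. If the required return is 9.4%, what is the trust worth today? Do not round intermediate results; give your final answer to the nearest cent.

D_1 = 37752.80000
D_2 = 43453.47280
D_3 = 50014.94719
D_4 = 57567.20422
D_5 = 66259.85206
Terminal value at year 5: TV = D_5×(1+g_2)/(r−g_2) = 69307.80525/0.048 = 1443912.60939
P_0 = D_1/(1+r)^1 + D_2/(1+r)^2 + D_3/(1+r)^3 + D_4/(1+r)^4 + D_5/(1+r)^5 + TV/(1+r)^5
    = 34508.95795 + 36306.95668 + 38198.63541 + 40188.87509 + 42282.81100 + 921412.92301 = 1112899.15913

€1112899.16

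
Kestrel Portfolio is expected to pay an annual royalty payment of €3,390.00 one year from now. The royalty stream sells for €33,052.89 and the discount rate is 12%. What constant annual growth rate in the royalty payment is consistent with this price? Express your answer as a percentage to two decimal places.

P = D₁/(r−g) ⇒ g = r − D₁/P = 0.12 − €3,390.00/€33,052.89 = 0.017437

1.74%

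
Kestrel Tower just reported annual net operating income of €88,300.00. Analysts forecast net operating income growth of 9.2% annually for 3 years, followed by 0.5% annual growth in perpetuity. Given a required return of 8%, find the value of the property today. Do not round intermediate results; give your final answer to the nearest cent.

€1493930.91

D_1 = 96423.60000
D_2 = 105294.57120
D_3 = 114981.67175
Terminal value at year 3: TV = D_3×(1+g_2)/(r−g_2) = 115556.58011/0.075 = 1540754.40146
P_0 = D_1/(1+r)^1 + D_2/(1+r)^2 + D_3/(1+r)^3 + TV/(1+r)^3
    = 89281.11111 + 90273.12346 + 91276.15816 + 1223100.51937 = 1493930.91210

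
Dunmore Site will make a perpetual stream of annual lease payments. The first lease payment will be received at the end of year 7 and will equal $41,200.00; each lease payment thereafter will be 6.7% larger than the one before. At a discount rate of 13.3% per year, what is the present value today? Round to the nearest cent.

$295103.13

Value at end of year 6: C₁ / (r − g) = $41,200.00 / (0.133 − 0.067) = $624,242.4242
Discount to today: PV = $624,242.4242 / (1 + 0.133)^6 = $624,242.4242 / 2.115336 = $295,103.13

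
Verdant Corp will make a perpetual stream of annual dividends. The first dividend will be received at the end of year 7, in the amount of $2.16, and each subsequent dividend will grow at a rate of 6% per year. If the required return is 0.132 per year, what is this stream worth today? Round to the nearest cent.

Value at end of year 6: C₁ / (r − g) = $2.16 / (0.132 − 0.06) = $30.0000
Discount to today: PV = $30.0000 / (1 + 0.132)^6 = $30.0000 / 2.104159 = $14.26

$14.26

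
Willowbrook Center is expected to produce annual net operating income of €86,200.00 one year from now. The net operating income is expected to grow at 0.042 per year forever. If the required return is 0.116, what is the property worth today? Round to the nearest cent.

Growing perpetuity: P = D₁ / (r − g) = €86,200.0000 / (0.116 − 0.042) = €1,164,864.86

€1164864.86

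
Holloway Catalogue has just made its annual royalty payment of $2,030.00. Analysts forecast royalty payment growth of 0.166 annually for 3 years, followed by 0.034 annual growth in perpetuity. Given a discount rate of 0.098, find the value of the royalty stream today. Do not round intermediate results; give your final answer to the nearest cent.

D_1 = 2366.98000
D_2 = 2759.89868
D_3 = 3218.04186
Terminal value at year 3: TV = D_3×(1+g_2)/(r−g_2) = 3327.45528/0.064 = 51991.48881
P_0 = D_1/(1+r)^1 + D_2/(1+r)^2 + D_3/(1+r)^3 + TV/(1+r)^3
    = 2155.71949 + 2289.22489 + 2430.99838 + 39275.81752 = 46151.76028

$46151.76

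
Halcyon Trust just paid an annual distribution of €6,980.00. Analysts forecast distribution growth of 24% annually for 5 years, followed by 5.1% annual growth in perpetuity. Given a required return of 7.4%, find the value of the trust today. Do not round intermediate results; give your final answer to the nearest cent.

D_1 = 8655.20000
D_2 = 10732.44800
D_3 = 13308.23552
D_4 = 16502.21204
D_5 = 20462.74294
Terminal value at year 5: TV = D_5×(1+g_2)/(r−g_2) = 21506.34283/0.023 = 935058.38371
P_0 = D_1/(1+r)^1 + D_2/(1+r)^2 + D_3/(1+r)^3 + D_4/(1+r)^4 + D_5/(1+r)^5 + TV/(1+r)^5
    = 8058.84544 + 9304.43980 + 10742.55619 + 12402.95128 + 14319.98100 + 654360.87072 = 709189.64443

€709189.64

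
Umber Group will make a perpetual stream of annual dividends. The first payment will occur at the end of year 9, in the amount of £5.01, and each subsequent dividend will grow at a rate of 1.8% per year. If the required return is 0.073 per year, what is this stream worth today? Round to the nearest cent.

Value at end of year 8: C₁ / (r − g) = £5.01 / (0.073 − 0.018) = £91.0909
Discount to today: PV = £91.0909 / (1 + 0.073)^8 = £91.0909 / 1.757105 = £51.84

£51.84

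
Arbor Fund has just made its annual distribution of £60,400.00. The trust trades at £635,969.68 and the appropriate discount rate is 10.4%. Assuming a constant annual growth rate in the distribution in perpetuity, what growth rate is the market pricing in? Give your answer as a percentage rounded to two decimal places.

0.82%

P = D₀(1+g)/(r−g) ⇒ P(r−g) = D₀(1+g) ⇒ g(P+D₀) = P·r − D₀
g = (P·r − D₀)/(P + D₀) = (£635,969.68×0.104 − £60,400.00) / (£635,969.68 + £60,400.00) = 0.008244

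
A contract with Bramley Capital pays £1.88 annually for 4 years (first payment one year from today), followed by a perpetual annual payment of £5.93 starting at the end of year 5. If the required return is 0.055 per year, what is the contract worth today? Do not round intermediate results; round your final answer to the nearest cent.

PV of 4-year annuity: £1.88 × [1 − (1+0.055)^−4] / 0.055 = 6.58968
Perpetuity value at year 4: £5.93 / 0.055 = 107.81818
PV of perpetuity: 107.81818 / (1+0.055)^4 = 87.03264
Total PV = 6.58968 + 87.03264 = 93.62232

£93.62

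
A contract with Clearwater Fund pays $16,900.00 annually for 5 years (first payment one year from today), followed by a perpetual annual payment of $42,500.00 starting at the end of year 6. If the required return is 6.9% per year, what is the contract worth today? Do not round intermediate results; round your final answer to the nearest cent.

PV of 5-year annuity: $16,900.00 × [1 − (1+0.069)^−5] / 0.069 = 69479.26720
Perpetuity value at year 5: $42,500.00 / 0.069 = 615942.02899
PV of perpetuity: 615942.02899 / (1+0.069)^5 = 441216.06117
Total PV = 69479.26720 + 441216.06117 = 510695.32837

$510695.33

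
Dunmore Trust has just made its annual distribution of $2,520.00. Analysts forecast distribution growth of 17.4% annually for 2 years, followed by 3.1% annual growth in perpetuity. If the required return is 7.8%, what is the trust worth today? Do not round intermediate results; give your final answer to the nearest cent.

$71296.41

D_1 = 2958.48000
D_2 = 3473.25552
Terminal value at year 2: TV = D_2×(1+g_2)/(r−g_2) = 3580.92644/0.047 = 76189.92428
P_0 = D_1/(1+r)^1 + D_2/(1+r)^2 + TV/(1+r)^2
    = 2744.41558 + 2988.81623 + 65563.18156 = 71296.41337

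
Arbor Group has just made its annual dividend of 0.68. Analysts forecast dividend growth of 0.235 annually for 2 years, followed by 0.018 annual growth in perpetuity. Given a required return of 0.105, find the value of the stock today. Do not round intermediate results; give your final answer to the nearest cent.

11.55

D_1 = 0.83980
D_2 = 1.03715
Terminal value at year 2: TV = D_2×(1+g_2)/(r−g_2) = 1.05582/0.087 = 12.13588
P_0 = D_1/(1+r)^1 + D_2/(1+r)^2 + TV/(1+r)^2
    = 0.76000 + 0.84941 + 9.93909 = 11.54851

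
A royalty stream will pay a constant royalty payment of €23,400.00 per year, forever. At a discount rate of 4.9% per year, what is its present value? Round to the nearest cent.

Level perpetuity: PV = C / r = €23,400.00 / 0.049 = €477,551.02

€477551.02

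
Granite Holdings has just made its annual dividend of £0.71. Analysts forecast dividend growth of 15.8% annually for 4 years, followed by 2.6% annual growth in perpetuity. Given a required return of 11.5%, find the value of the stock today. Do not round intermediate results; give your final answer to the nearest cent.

£12.65

D_1 = 0.82218
D_2 = 0.95208
D_3 = 1.10251
D_4 = 1.27671
Terminal value at year 4: TV = D_4×(1+g_2)/(r−g_2) = 1.30991/0.089 = 14.71804
P_0 = D_1/(1+r)^1 + D_2/(1+r)^2 + D_3/(1+r)^3 + D_4/(1+r)^4 + TV/(1+r)^4
    = 0.73738 + 0.76582 + 0.79535 + 0.82602 + 9.52249 = 12.64707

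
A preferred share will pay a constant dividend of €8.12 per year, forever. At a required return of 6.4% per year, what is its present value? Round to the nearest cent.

Level perpetuity: PV = C / r = €8.12 / 0.064 = €126.88

€126.88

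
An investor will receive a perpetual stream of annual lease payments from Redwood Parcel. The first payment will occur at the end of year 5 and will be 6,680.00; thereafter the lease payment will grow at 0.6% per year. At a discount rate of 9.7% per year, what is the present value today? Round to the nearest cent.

Value at end of year 4: C₁ / (r − g) = 6,680.00 / (0.097 − 0.006) = 73,406.5934
Discount to today: PV = 73,406.5934 / (1 + 0.097)^4 = 73,406.5934 / 1.448193 = 50,688.40

50688.40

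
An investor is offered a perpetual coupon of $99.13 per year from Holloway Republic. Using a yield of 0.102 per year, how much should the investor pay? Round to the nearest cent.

$971.86

Level perpetuity: PV = C / r = $99.13 / 0.102 = $971.86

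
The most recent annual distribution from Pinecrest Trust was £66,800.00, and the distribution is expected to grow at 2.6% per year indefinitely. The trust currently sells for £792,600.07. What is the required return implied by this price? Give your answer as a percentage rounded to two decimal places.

D₁ = £66,800.00 × 1.026 = £68,536.8000
P = D₁/(r − g) ⇒ r = D₁/P + g = £68,536.8000/£792,600.07 + 0.026 = 0.086471 + 0.026 = 0.112471

11.25%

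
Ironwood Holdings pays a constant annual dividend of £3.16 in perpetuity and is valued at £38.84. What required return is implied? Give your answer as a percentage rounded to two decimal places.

8.14%

P = C/r ⇒ r = C/P = £3.16/£38.84 = 0.081359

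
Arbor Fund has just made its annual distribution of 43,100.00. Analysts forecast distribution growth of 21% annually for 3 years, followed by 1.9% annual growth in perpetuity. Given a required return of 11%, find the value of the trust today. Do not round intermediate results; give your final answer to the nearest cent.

D_1 = 52151.00000
D_2 = 63102.71000
D_3 = 76354.27910
Terminal value at year 3: TV = D_3×(1+g_2)/(r−g_2) = 77805.01040/0.091 = 855000.11432
P_0 = D_1/(1+r)^1 + D_2/(1+r)^2 + D_3/(1+r)^3 + TV/(1+r)^3
    = 46982.88288 + 51215.57503 + 55829.59080 + 625168.71460 = 779196.76332

779196.76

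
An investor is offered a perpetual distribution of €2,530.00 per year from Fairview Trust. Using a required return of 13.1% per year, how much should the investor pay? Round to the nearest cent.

€19312.98

Level perpetuity: PV = C / r = €2,530.00 / 0.131 = €19,312.98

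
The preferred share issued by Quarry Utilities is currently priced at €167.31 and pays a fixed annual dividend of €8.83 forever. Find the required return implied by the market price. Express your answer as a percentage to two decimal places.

P = C/r ⇒ r = C/P = €8.83/€167.31 = 0.052776

5.28%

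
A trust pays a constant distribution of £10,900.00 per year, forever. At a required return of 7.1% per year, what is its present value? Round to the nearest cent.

Level perpetuity: PV = C / r = £10,900.00 / 0.071 = £153,521.13

£153521.13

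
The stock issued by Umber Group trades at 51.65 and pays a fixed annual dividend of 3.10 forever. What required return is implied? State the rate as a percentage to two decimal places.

P = C/r ⇒ r = C/P = 3.10/51.65 = 0.060019

6.00%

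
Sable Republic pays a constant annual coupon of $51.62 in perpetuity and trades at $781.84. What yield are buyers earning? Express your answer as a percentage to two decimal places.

P = C/r ⇒ r = C/P = $51.62/$781.84 = 0.066024

6.60%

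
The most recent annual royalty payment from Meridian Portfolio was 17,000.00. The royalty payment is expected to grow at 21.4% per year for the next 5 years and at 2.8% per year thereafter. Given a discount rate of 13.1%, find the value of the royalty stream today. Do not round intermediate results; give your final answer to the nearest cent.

347408.83

D_1 = 20638.00000
D_2 = 25054.53200
D_3 = 30416.20185
D_4 = 36925.26904
D_5 = 44827.27662
Terminal value at year 5: TV = D_5×(1+g_2)/(r−g_2) = 46082.44036/0.103 = 447402.33363
P_0 = D_1/(1+r)^1 + D_2/(1+r)^2 + D_3/(1+r)^3 + D_4/(1+r)^4 + D_5/(1+r)^5 + TV/(1+r)^5
    = 18247.56852 + 19586.69159 + 21024.08805 + 22566.96985 + 24223.07816 + 241760.43053 = 347408.82671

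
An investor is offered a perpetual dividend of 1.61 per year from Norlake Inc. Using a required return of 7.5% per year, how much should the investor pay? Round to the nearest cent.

21.47

Level perpetuity: PV = C / r = 1.61 / 0.075 = 21.47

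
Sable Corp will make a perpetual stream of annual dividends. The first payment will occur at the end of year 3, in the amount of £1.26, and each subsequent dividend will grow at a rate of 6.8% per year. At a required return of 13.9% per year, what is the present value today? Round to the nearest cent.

Value at end of year 2: C₁ / (r − g) = £1.26 / (0.139 − 0.068) = £17.7465
Discount to today: PV = £17.7465 / (1 + 0.139)^2 = £17.7465 / 1.297321 = £13.68

£13.68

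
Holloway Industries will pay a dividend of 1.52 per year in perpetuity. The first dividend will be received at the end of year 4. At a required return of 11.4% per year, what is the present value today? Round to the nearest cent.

9.64

Value at end of year 3: C / r = 1.52 / 0.114 = 13.3333
Discount to today: PV = 13.3333 / (1 + 0.114)^3 = 13.3333 / 1.382470 = 9.64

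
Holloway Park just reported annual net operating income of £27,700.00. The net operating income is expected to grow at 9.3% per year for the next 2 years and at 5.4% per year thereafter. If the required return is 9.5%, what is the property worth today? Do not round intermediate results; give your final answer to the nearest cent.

£764742.12

D_1 = 30276.10000
D_2 = 33091.77730
Terminal value at year 2: TV = D_2×(1+g_2)/(r−g_2) = 34878.73327/0.041 = 850700.81157
P_0 = D_1/(1+r)^1 + D_2/(1+r)^2 + TV/(1+r)^2
    = 27649.40639 + 27598.90519 + 709493.80669 = 764742.11828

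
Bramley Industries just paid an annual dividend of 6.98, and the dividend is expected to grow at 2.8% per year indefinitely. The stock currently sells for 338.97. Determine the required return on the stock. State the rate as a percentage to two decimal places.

D₁ = 6.98 × 1.028 = 7.1754
P = D₁/(r − g) ⇒ r = D₁/P + g = 7.1754/338.97 + 0.028 = 0.021168 + 0.028 = 0.049168

4.92%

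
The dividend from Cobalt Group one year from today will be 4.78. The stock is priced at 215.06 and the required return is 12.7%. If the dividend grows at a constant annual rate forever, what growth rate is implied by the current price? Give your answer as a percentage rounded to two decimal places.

10.48%

P = D₁/(r−g) ⇒ g = r − D₁/P = 0.127 − 4.78/215.06 = 0.104774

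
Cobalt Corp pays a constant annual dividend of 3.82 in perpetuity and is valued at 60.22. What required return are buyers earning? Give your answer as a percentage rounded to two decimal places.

6.34%

P = C/r ⇒ r = C/P = 3.82/60.22 = 0.063434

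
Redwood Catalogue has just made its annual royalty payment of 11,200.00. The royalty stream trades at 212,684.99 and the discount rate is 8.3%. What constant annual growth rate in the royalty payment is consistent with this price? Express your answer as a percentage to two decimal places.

P = D₀(1+g)/(r−g) ⇒ P(r−g) = D₀(1+g) ⇒ g(P+D₀) = P·r − D₀
g = (P·r − D₀)/(P + D₀) = (212,684.99×0.083 − 11,200.00) / (212,684.99 + 11,200.00) = 0.028822

2.88%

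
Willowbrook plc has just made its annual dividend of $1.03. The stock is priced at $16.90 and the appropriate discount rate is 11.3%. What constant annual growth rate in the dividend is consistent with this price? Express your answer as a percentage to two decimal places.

4.91%

P = D₀(1+g)/(r−g) ⇒ P(r−g) = D₀(1+g) ⇒ g(P+D₀) = P·r − D₀
g = (P·r − D₀)/(P + D₀) = ($16.90×0.113 − $1.03) / ($16.90 + $1.03) = 0.049063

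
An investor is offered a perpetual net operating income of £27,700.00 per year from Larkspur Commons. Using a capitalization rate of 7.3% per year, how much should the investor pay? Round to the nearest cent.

£379452.05

Level perpetuity: PV = C / r = £27,700.00 / 0.073 = £379,452.05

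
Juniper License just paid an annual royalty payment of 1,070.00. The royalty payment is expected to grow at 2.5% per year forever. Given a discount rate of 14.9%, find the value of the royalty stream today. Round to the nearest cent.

8844.76

D₁ = D₀ × (1 + g) = 1,070.00 × 1.025 = 1,096.7500
Growing perpetuity: P = D₁ / (r − g) = 1,096.7500 / (0.149 − 0.025) = 8,844.76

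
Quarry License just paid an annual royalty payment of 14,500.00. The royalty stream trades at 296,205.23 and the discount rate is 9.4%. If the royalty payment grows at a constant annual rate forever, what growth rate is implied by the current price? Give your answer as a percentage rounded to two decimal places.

P = D₀(1+g)/(r−g) ⇒ P(r−g) = D₀(1+g) ⇒ g(P+D₀) = P·r − D₀
g = (P·r − D₀)/(P + D₀) = (296,205.23×0.094 − 14,500.00) / (296,205.23 + 14,500.00) = 0.042945

4.29%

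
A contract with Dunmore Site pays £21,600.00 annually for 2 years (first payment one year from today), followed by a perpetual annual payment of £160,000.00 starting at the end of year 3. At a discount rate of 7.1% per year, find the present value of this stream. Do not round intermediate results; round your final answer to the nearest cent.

PV of 2-year annuity: £21,600.00 × [1 − (1+0.071)^−2] / 0.071 = 38999.12906
Perpetuity value at year 2: £160,000.00 / 0.071 = 2253521.12676
PV of perpetuity: 2253521.12676 / (1+0.071)^2 = 1964638.68925
Total PV = 38999.12906 + 1964638.68925 = 2003637.81832

£2003637.82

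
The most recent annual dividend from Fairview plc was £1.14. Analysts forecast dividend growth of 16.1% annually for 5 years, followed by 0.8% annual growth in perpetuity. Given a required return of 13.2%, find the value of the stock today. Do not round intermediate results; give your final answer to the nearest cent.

D_1 = 1.32354
D_2 = 1.53663
D_3 = 1.78403
D_4 = 2.07126
D_5 = 2.40473
Terminal value at year 5: TV = D_5×(1+g_2)/(r−g_2) = 2.42397/0.124 = 19.54811
P_0 = D_1/(1+r)^1 + D_2/(1+r)^2 + D_3/(1+r)^3 + D_4/(1+r)^4 + D_5/(1+r)^5 + TV/(1+r)^5
    = 1.16920 + 1.19916 + 1.22988 + 1.26139 + 1.29370 + 10.51653 = 16.66986

£16.67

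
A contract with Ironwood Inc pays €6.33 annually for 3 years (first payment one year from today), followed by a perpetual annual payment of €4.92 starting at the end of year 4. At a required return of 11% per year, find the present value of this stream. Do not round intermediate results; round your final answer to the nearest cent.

€48.17

PV of 3-year annuity: €6.33 × [1 − (1+0.11)^−3] / 0.11 = 15.46871
Perpetuity value at year 3: €4.92 / 0.11 = 44.72727
PV of perpetuity: 44.72727 / (1+0.11)^3 = 32.70420
Total PV = 15.46871 + 32.70420 = 48.17291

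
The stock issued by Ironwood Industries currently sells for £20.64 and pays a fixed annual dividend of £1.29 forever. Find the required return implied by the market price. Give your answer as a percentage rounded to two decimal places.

6.25%

P = C/r ⇒ r = C/P = £1.29/£20.64 = 0.062500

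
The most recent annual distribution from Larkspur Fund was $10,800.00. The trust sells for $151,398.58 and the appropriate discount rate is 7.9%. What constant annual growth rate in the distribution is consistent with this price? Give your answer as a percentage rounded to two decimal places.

0.72%

P = D₀(1+g)/(r−g) ⇒ P(r−g) = D₀(1+g) ⇒ g(P+D₀) = P·r − D₀
g = (P·r − D₀)/(P + D₀) = ($151,398.58×0.079 − $10,800.00) / ($151,398.58 + $10,800.00) = 0.007155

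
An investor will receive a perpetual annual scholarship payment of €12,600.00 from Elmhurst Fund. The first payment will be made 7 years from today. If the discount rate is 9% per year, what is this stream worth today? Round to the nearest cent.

Value at end of year 6: C / r = €12,600.00 / 0.09 = €140,000.0000
Discount to today: PV = €140,000.0000 / (1 + 0.09)^6 = €140,000.0000 / 1.677100 = €83,477.43

€83477.43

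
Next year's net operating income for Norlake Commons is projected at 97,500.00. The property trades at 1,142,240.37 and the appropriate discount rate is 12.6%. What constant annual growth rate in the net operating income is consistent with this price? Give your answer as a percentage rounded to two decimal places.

4.06%

P = D₁/(r−g) ⇒ g = r − D₁/P = 0.126 − 97,500.00/1,142,240.37 = 0.040641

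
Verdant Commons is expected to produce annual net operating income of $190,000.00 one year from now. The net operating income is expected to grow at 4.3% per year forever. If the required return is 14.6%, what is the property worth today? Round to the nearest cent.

Growing perpetuity: P = D₁ / (r − g) = $190,000.0000 / (0.146 − 0.043) = $1,844,660.19

$1844660.19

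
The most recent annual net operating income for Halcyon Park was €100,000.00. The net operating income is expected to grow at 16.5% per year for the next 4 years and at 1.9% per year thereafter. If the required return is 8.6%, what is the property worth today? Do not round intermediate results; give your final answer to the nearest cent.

€2492343.74

D_1 = 116500.00000
D_2 = 135722.50000
D_3 = 158116.71250
D_4 = 184205.97006
Terminal value at year 4: TV = D_4×(1+g_2)/(r−g_2) = 187705.88349/0.067 = 2801580.35065
P_0 = D_1/(1+r)^1 + D_2/(1+r)^2 + D_3/(1+r)^3 + D_4/(1+r)^4 + TV/(1+r)^4
    = 107274.40147 + 115077.97211 + 123449.20581 + 132429.39666 + 2014112.76413 = 2492343.74019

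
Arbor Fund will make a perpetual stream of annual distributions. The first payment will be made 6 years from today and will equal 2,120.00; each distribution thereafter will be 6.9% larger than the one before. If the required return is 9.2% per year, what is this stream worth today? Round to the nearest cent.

59360.13

Value at end of year 5: C₁ / (r − g) = 2,120.00 / (0.092 − 0.069) = 92,173.9130
Discount to today: PV = 92,173.9130 / (1 + 0.092)^5 = 92,173.9130 / 1.552792 = 59,360.13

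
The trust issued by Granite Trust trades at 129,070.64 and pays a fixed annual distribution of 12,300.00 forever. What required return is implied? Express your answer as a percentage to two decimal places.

9.53%

P = C/r ⇒ r = C/P = 12,300.00/129,070.64 = 0.095297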